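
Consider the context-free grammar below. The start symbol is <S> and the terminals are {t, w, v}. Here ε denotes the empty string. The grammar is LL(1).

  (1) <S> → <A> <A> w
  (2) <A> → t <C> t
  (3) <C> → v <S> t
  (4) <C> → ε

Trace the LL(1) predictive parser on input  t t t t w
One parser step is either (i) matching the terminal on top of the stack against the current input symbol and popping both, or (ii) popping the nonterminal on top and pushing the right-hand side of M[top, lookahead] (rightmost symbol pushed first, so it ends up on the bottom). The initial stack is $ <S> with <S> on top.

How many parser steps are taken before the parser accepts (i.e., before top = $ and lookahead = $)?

step 1: stack=$ <S>  input=t t t t w $  — expand <S> → <A> <A> w
step 2: stack=$ w <A> <A>  input=t t t t w $  — expand <A> → t <C> t
step 3: stack=$ w <A> t <C> t  input=t t t t w $  — match t
step 4: stack=$ w <A> t <C>  input=t t t w $  — expand <C> → ε
step 5: stack=$ w <A> t  input=t t t w $  — match t
step 6: stack=$ w <A>  input=t t w $  — expand <A> → t <C> t
step 7: stack=$ w t <C> t  input=t t w $  — match t
step 8: stack=$ w t <C>  input=t w $  — expand <C> → ε
step 9: stack=$ w t  input=t w $  — match t
step 10: stack=$ w  input=w $  — match w
Accept reached after 10 steps.

10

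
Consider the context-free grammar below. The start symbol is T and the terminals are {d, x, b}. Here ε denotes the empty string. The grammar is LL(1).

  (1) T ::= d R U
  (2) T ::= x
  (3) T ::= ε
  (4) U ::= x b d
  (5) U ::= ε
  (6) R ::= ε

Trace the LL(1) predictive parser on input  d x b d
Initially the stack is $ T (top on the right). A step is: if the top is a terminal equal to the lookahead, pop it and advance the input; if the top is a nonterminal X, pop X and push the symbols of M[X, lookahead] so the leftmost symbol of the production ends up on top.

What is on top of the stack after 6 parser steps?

     Stack    Input      Action
  1  $ T      d x b d $  expand T ::= d R U
  2  $ U R d  d x b d $  match d
  3  $ U R    x b d $    expand R ::= ε
  4  $ U      x b d $    expand U ::= x b d
  5  $ d b x  x b d $    match x
  6  $ d b    b d $      match b
Stack after step 6: $ d (top = d).

d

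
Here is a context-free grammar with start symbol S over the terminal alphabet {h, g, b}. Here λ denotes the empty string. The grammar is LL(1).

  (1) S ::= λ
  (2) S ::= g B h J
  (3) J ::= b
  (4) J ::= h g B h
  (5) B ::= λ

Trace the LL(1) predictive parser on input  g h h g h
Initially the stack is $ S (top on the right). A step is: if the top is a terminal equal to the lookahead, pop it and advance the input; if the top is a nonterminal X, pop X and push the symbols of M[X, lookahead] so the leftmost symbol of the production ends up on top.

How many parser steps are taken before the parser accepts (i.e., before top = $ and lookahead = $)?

step 1: stack=$ S  input=g h h g h $  — expand S ::= g B h J
step 2: stack=$ J h B g  input=g h h g h $  — match g
step 3: stack=$ J h B  input=h h g h $  — expand B ::= λ
step 4: stack=$ J h  input=h h g h $  — match h
step 5: stack=$ J  input=h g h $  — expand J ::= h g B h
step 6: stack=$ h B g h  input=h g h $  — match h
step 7: stack=$ h B g  input=g h $  — match g
step 8: stack=$ h B  input=h $  — expand B ::= λ
step 9: stack=$ h  input=h $  — match h
Accept reached after 9 steps.

9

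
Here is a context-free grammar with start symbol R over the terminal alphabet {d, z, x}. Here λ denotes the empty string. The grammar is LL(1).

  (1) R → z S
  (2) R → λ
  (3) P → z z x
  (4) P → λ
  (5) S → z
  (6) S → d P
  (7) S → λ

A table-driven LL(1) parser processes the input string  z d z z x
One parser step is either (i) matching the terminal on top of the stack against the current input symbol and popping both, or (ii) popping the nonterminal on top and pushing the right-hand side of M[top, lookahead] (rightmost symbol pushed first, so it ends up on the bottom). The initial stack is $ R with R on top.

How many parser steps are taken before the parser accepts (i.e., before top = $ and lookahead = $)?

8

     Stack    Input        Action
  1  $ R      z d z z x $  expand R → z S
  2  $ S z    z d z z x $  match z
  3  $ S      d z z x $    expand S → d P
  4  $ P d    d z z x $    match d
  5  $ P      z z x $      expand P → z z x
  6  $ x z z  z z x $      match z
  7  $ x z    z x $        match z
  8  $ x      x $          match x
Accept reached after 8 steps.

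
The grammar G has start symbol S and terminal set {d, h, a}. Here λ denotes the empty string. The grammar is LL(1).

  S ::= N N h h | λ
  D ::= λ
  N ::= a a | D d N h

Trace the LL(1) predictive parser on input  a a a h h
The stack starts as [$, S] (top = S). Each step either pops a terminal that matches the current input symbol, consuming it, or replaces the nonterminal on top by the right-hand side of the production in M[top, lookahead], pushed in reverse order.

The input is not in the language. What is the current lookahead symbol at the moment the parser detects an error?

step 1: stack=$ S  input=a a a h h $  — expand S ::= N N h h
step 2: stack=$ h h N N  input=a a a h h $  — expand N ::= a a
step 3: stack=$ h h N a a  input=a a a h h $  — match a
step 4: stack=$ h h N a  input=a a h h $  — match a
step 5: stack=$ h h N  input=a h h $  — expand N ::= a a
step 6: stack=$ h h a a  input=a h h $  — match a
step 7: stack=$ h h a  input=h h $  — error: top is terminal a but lookahead is h

h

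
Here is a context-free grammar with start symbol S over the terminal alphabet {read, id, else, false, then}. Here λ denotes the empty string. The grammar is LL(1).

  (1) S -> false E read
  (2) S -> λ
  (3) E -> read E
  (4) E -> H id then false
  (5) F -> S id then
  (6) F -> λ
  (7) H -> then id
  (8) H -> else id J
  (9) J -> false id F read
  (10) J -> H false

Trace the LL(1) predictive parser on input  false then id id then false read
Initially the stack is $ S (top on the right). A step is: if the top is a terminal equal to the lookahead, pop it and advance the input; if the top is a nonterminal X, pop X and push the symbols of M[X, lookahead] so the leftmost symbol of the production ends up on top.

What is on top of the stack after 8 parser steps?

     Stack                         Input                               Action
  1  $ S                           false then id id then false read $  expand S -> false E read
  2  $ read E false                false then id id then false read $  match false
  3  $ read E                      then id id then false read $        expand E -> H id then false
  4  $ read false then id H        then id id then false read $        expand H -> then id
  5  $ read false then id id then  then id id then false read $        match then
  6  $ read false then id id       id id then false read $             match id
  7  $ read false then id          id then false read $                match id
  8  $ read false then             then false read $                   match then
Stack after step 8: $ read false (top = false).

false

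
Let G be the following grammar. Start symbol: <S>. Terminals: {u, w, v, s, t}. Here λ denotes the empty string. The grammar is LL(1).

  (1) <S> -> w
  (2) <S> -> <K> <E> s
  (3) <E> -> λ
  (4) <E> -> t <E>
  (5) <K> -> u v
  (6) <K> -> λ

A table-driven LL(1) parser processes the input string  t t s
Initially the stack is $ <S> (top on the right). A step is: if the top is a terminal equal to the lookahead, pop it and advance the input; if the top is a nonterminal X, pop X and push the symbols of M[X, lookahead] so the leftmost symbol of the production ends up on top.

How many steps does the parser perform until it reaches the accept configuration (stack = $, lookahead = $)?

8

step 1: stack=$ <S>  input=t t s $  — expand <S> -> <K> <E> s
step 2: stack=$ s <E> <K>  input=t t s $  — expand <K> -> λ
step 3: stack=$ s <E>  input=t t s $  — expand <E> -> t <E>
step 4: stack=$ s <E> t  input=t t s $  — match t
step 5: stack=$ s <E>  input=t s $  — expand <E> -> t <E>
step 6: stack=$ s <E> t  input=t s $  — match t
step 7: stack=$ s <E>  input=s $  — expand <E> -> λ
step 8: stack=$ s  input=s $  — match s
Accept reached after 8 steps.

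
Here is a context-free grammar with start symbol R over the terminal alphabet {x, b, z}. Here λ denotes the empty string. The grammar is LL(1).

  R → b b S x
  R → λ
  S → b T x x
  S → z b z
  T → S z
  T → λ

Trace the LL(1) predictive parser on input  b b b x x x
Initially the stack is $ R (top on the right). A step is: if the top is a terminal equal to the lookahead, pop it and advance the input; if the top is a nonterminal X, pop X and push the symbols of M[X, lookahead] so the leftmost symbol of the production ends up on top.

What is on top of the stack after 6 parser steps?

     Stack        Input          Action
  1  $ R          b b b x x x $  expand R → b b S x
  2  $ x S b b    b b b x x x $  match b
  3  $ x S b      b b x x x $    match b
  4  $ x S        b x x x $      expand S → b T x x
  5  $ x x x T b  b x x x $      match b
  6  $ x x x T    x x x $        expand T → λ
Stack after step 6: $ x x x (top = x).

x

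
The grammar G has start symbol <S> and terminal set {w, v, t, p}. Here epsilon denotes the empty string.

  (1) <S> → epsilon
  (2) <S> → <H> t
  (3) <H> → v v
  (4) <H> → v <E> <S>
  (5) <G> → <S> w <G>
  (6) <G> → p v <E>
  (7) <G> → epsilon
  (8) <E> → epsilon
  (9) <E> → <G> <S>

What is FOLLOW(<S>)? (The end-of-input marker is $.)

{$, t, v, w}

FIRST(<H>): from <H>→v v we get {v}; from <H>→v <E> <S> we get {v}. So FIRST(<H>) = {v}.
FIRST(<S>): from <S>→epsilon we get {epsilon}; from <S>→<H> t we get {v}. So FIRST(<S>) = {epsilon, v}.
FIRST(<G>): from <G>→<S> w <G> we get {v, w}; from <G>→p v <E> we get {p}; from <G>→epsilon we get {epsilon}. So FIRST(<G>) = {epsilon, p, v, w}.
FIRST(<E>): from <E>→epsilon we get {epsilon}; from <E>→<G> <S> we get {epsilon, p, v, w}. So FIRST(<E>) = {epsilon, p, v, w}.
FOLLOW(<S>) includes $ since <S> is the start symbol.
FOLLOW(<H>): in <S>→<H> t, <H> is followed by t with FIRST {t}. Thus FOLLOW(<H>) = {t}.
FOLLOW(<S>): in <H>→v <E> <S>, the suffix after <S> is empty, so FOLLOW(<S>) ⊇ FOLLOW(<H>) = {t}; in <G>→<S> w <G>, <S> is followed by w <G> with FIRST {w}; in <E>→<G> <S>, the suffix after <S> is empty, so FOLLOW(<S>) ⊇ FOLLOW(<E>) = {t, v}. Thus FOLLOW(<S>) = {$, t, v, w}.
FOLLOW(<G>): in <G>→<S> w <G>, the suffix after <G> is empty (adds nothing new); in <E>→<G> <S>, <G> is followed by <S> with FIRST {epsilon, v}; in <E>→<G> <S>, the suffix after <G> is nullable, so FOLLOW(<G>) ⊇ FOLLOW(<E>) = {t, v}. Thus FOLLOW(<G>) = {t, v}.
FOLLOW(<E>): in <H>→v <E> <S>, <E> is followed by <S> with FIRST {epsilon, v}; in <H>→v <E> <S>, the suffix after <E> is nullable, so FOLLOW(<E>) ⊇ FOLLOW(<H>) = {t}; in <G>→p v <E>, the suffix after <E> is empty, so FOLLOW(<E>) ⊇ FOLLOW(<G>) = {t, v}. Thus FOLLOW(<E>) = {t, v}.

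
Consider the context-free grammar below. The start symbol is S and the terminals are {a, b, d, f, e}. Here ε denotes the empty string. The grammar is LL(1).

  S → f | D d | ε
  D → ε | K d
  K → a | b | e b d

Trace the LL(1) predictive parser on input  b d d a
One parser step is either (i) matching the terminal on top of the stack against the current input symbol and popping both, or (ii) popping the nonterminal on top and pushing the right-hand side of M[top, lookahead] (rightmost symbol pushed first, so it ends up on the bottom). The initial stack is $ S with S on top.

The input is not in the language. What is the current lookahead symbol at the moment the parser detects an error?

a

     Stack    Input      Action
  1  $ S      b d d a $  expand S → D d
  2  $ d D    b d d a $  expand D → K d
  3  $ d d K  b d d a $  expand K → b
  4  $ d d b  b d d a $  match b
  5  $ d d    d d a $    match d
  6  $ d      d a $      match d
  7  $        a $        error: stack empty but input remains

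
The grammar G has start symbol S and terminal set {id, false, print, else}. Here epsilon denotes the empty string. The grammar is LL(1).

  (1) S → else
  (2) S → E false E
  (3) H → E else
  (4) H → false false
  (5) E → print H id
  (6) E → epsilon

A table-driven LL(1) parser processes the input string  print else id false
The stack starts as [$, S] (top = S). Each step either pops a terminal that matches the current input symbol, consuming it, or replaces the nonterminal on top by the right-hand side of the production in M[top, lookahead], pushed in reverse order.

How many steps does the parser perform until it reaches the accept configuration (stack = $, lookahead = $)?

     Stack                 Input                  Action
  1  $ S                   print else id false $  expand S → E false E
  2  $ E false E           print else id false $  expand E → print H id
  3  $ E false id H print  print else id false $  match print
  4  $ E false id H        else id false $        expand H → E else
  5  $ E false id else E   else id false $        expand E → epsilon
  6  $ E false id else     else id false $        match else
  7  $ E false id          id false $             match id
  8  $ E false             false $                match false
  9  $ E                   $                      expand E → epsilon
Accept reached after 9 steps.

9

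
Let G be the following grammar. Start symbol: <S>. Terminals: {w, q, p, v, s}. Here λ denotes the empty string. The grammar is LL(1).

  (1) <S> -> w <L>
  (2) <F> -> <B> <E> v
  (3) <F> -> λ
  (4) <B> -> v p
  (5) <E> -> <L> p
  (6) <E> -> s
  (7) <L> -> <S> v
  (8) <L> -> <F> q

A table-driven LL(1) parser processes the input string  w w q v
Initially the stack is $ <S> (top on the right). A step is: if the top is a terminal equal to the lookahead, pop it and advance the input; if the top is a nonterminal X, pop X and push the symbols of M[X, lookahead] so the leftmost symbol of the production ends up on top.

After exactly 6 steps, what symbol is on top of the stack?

step 1: stack=$ <S>  input=w w q v $  — expand <S> -> w <L>
step 2: stack=$ <L> w  input=w w q v $  — match w
step 3: stack=$ <L>  input=w q v $  — expand <L> -> <S> v
step 4: stack=$ v <S>  input=w q v $  — expand <S> -> w <L>
step 5: stack=$ v <L> w  input=w q v $  — match w
step 6: stack=$ v <L>  input=q v $  — expand <L> -> <F> q
Stack after step 6: $ v q <F> (top = <F>).

<F>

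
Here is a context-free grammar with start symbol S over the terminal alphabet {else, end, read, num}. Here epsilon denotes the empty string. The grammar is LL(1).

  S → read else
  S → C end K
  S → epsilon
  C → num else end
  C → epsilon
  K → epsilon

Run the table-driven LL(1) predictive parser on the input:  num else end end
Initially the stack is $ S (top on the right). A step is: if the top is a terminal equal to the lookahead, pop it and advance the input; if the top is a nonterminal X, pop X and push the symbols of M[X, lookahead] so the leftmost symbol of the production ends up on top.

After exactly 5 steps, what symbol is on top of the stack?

     Stack                 Input               Action
  1  $ S                   num else end end $  expand S → C end K
  2  $ K end C             num else end end $  expand C → num else end
  3  $ K end end else num  num else end end $  match num
  4  $ K end end else      else end end $      match else
  5  $ K end end           end end $           match end
Stack after step 5: $ K end (top = end).

end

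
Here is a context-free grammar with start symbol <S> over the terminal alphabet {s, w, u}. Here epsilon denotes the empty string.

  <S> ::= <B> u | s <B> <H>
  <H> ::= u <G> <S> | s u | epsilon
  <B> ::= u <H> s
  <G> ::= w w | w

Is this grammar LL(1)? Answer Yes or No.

FIRST(<S>) = {s, u}
FIRST(<H>) = {epsilon, s, u}
FIRST(<B>) = {u}
FIRST(<G>) = {w}
FOLLOW(<S>) = {$, s}
FOLLOW(<H>) = {$, s}
FOLLOW(<B>) = {$, s, u}
FOLLOW(<G>) = {s, u}
Cell M[<G>, w] receives both <G> ::= w w and <G> ::= w — the grammar is not LL(1).

No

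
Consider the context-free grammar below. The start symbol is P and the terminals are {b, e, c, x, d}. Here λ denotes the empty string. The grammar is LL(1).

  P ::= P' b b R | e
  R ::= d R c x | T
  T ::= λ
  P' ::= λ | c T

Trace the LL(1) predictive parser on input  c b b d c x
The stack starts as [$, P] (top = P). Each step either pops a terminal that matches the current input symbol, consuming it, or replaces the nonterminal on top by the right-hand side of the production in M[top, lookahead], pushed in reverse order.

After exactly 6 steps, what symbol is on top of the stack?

R

     Stack        Input          Action
  1  $ P          c b b d c x $  expand P ::= P' b b R
  2  $ R b b P'   c b b d c x $  expand P' ::= c T
  3  $ R b b T c  c b b d c x $  match c
  4  $ R b b T    b b d c x $    expand T ::= λ
  5  $ R b b      b b d c x $    match b
  6  $ R b        b d c x $      match b
Stack after step 6: $ R (top = R).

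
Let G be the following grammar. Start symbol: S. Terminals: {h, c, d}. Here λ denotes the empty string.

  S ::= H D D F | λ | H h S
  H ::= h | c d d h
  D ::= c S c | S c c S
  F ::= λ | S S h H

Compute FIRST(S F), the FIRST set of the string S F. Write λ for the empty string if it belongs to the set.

{λ, c, h}

FIRST(H) = {c, h}
FIRST(S) = {λ, c, h}  (via H D D F, H h S)
FIRST(D) = {c, h}  (via S c c S)
FIRST(F) = {λ, c, h}  (via S S h H)
FIRST(S F): take FIRST of each symbol in turn, carrying on past any symbol whose FIRST contains λ; result {λ, c, h}.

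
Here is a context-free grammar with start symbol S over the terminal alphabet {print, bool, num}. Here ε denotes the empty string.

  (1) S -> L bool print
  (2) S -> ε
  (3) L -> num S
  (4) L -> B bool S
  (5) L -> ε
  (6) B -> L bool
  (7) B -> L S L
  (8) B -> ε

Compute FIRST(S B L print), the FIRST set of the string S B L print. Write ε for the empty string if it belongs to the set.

{bool, num, print}

FIRST(S): from S->L bool print we get {bool, num}; from S->ε we get {ε}. So FIRST(S) = {ε, bool, num}.
FIRST(L): from L->num S we get {num}; from L->B bool S we get {bool, num}; from L->ε we get {ε}. So FIRST(L) = {ε, bool, num}.
FIRST(B): from B->L bool we get {bool, num}; from B->L S L we get {ε, bool, num}; from B->ε we get {ε}. So FIRST(B) = {ε, bool, num}.
FIRST(S B L print): take FIRST of each symbol in turn, carrying on past any symbol whose FIRST contains ε; result {bool, num, print}.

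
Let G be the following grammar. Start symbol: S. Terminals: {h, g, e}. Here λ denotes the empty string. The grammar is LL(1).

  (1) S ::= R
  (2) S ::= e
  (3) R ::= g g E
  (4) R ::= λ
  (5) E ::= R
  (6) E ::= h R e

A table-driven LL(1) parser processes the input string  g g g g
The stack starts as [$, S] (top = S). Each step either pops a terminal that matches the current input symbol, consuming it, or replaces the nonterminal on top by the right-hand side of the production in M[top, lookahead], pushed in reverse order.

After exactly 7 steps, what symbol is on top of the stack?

step 1: stack=$ S  input=g g g g $  — expand S ::= R
step 2: stack=$ R  input=g g g g $  — expand R ::= g g E
step 3: stack=$ E g g  input=g g g g $  — match g
step 4: stack=$ E g  input=g g g $  — match g
step 5: stack=$ E  input=g g $  — expand E ::= R
step 6: stack=$ R  input=g g $  — expand R ::= g g E
step 7: stack=$ E g g  input=g g $  — match g
Stack after step 7: $ E g (top = g).

g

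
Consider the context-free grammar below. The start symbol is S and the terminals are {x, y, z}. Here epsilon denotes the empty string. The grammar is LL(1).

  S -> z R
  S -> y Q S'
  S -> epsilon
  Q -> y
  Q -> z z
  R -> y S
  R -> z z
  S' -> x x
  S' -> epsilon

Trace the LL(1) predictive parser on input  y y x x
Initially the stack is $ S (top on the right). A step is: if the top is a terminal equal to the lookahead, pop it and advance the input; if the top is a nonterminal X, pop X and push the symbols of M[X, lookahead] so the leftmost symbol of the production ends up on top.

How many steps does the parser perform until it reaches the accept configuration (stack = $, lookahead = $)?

     Stack     Input      Action
  1  $ S       y y x x $  expand S -> y Q S'
  2  $ S' Q y  y y x x $  match y
  3  $ S' Q    y x x $    expand Q -> y
  4  $ S' y    y x x $    match y
  5  $ S'      x x $      expand S' -> x x
  6  $ x x     x x $      match x
  7  $ x       x $        match x
Accept reached after 7 steps.

7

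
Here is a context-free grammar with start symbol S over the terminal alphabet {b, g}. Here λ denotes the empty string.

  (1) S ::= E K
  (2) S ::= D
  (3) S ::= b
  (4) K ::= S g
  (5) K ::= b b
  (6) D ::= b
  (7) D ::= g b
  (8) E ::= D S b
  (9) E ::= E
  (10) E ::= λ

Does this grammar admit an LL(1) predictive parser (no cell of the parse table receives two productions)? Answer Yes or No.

No

FIRST(S) = {b, g}
FIRST(K) = {b, g}
FIRST(D) = {b, g}
FIRST(E) = {λ, b, g}
FOLLOW(S) = {$, b, g}
FOLLOW(K) = {$, b, g}
FOLLOW(D) = {$, b, g}
FOLLOW(E) = {b, g}
Cell M[E, b] receives both E ::= D S b and E ::= E and E ::= λ — the grammar is not LL(1).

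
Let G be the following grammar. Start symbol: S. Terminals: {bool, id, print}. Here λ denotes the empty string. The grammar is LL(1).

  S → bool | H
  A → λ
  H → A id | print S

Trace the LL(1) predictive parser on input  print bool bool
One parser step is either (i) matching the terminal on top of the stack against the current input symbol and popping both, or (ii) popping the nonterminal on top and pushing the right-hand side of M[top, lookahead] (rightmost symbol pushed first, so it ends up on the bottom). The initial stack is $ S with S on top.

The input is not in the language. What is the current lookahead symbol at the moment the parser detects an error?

step 1: stack=$ S  input=print bool bool $  — expand S → H
step 2: stack=$ H  input=print bool bool $  — expand H → print S
step 3: stack=$ S print  input=print bool bool $  — match print
step 4: stack=$ S  input=bool bool $  — expand S → bool
step 5: stack=$ bool  input=bool bool $  — match bool
step 6: stack=$  input=bool $  — error: stack empty but input remains

bool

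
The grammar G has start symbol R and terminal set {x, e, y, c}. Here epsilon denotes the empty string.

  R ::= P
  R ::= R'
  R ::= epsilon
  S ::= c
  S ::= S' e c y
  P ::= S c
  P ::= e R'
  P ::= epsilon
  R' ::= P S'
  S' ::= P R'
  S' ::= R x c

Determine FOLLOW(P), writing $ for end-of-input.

FIRST(R) = {epsilon, c, e, x}  (via P, R')
FIRST(S) = {c, e, x}  (via S' e c y)
FIRST(P) = {epsilon, c, e, x}  (via S c)
FIRST(R') = {c, e, x}  (via P S')
FIRST(S') = {c, e, x}  (via P R', R x c)
FOLLOW(R) includes $ since R is the start symbol.
FOLLOW(R): in S'::=R x c, R is followed by x c with FIRST {x}. Thus FOLLOW(R) = {$, x}.
FOLLOW(S): in P::=S c, S is followed by c with FIRST {c}. Thus FOLLOW(S) = {c}.
FOLLOW(P): in R::=P, the suffix after P is empty, so FOLLOW(P) ⊇ FOLLOW(R) = {$, x}; in R'::=P S', P is followed by S' with FIRST {c, e, x}; in S'::=P R', P is followed by R' with FIRST {c, e, x}. Thus FOLLOW(P) = {$, c, e, x}.
FOLLOW(R'): in R::=R', the suffix after R' is empty, so FOLLOW(R') ⊇ FOLLOW(R) = {$, x}; in P::=e R', the suffix after R' is empty, so FOLLOW(R') ⊇ FOLLOW(P) = {$, c, e, x}; in S'::=P R', the suffix after R' is empty, so FOLLOW(R') ⊇ FOLLOW(S') = {$, c, e, x}. Thus FOLLOW(R') = {$, c, e, x}.
FOLLOW(S'): in S::=S' e c y, S' is followed by e c y with FIRST {e}; in R'::=P S', the suffix after S' is empty, so FOLLOW(S') ⊇ FOLLOW(R') = {$, c, e, x}. Thus FOLLOW(S') = {$, c, e, x}.

{$, c, e, x}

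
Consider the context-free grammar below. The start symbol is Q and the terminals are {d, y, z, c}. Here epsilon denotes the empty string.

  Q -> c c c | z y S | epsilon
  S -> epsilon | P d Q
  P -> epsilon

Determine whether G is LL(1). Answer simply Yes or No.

FIRST(Q) = {epsilon, c, z}
FIRST(S) = {epsilon, d}
FIRST(P) = {epsilon}
FOLLOW(Q) = {$}
FOLLOW(S) = {$}
FOLLOW(P) = {d}
Each cell of M receives at most one production.

Yes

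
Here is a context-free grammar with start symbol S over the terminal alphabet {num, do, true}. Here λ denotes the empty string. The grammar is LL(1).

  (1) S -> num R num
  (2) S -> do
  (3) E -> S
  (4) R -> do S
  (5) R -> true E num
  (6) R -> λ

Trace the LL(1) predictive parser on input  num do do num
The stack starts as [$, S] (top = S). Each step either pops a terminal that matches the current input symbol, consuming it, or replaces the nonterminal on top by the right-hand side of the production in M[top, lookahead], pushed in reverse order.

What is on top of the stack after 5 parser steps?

do

     Stack        Input            Action
  1  $ S          num do do num $  expand S -> num R num
  2  $ num R num  num do do num $  match num
  3  $ num R      do do num $      expand R -> do S
  4  $ num S do   do do num $      match do
  5  $ num S      do num $         expand S -> do
Stack after step 5: $ num do (top = do).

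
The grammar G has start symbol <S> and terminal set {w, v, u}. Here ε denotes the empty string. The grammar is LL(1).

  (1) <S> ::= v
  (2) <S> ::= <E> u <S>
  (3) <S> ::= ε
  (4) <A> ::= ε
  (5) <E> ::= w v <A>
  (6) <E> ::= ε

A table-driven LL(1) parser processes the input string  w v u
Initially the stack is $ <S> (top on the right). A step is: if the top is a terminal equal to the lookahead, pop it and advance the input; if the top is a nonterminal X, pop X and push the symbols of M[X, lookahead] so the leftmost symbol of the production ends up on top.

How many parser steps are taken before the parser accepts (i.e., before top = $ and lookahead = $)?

     Stack            Input    Action
  1  $ <S>            w v u $  expand <S> ::= <E> u <S>
  2  $ <S> u <E>      w v u $  expand <E> ::= w v <A>
  3  $ <S> u <A> v w  w v u $  match w
  4  $ <S> u <A> v    v u $    match v
  5  $ <S> u <A>      u $      expand <A> ::= ε
  6  $ <S> u          u $      match u
  7  $ <S>            $        expand <S> ::= ε
Accept reached after 7 steps.

7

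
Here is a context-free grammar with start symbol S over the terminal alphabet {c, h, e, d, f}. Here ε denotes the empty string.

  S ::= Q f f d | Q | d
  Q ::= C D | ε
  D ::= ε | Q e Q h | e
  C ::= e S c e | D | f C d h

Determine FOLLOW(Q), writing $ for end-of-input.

{$, c, e, f, h}

FIRST(S): from S::=Q f f d we get {e, f}; from S::=Q we get {ε, e, f}; from S::=d we get {d}. So FIRST(S) = {ε, d, e, f}.
FIRST(Q): from Q::=C D we get {ε, e, f}; from Q::=ε we get {ε}. So FIRST(Q) = {ε, e, f}.
FIRST(D): from D::=ε we get {ε}; from D::=Q e Q h we get {e, f}; from D::=e we get {e}. So FIRST(D) = {ε, e, f}.
FIRST(C): from C::=e S c e we get {e}; from C::=D we get {ε, e, f}; from C::=f C d h we get {f}. So FIRST(C) = {ε, e, f}.
FOLLOW(S) includes $ since S is the start symbol.
FOLLOW(S): in C::=e S c e, S is followed by c e with FIRST {c}. Thus FOLLOW(S) = {$, c}.
FOLLOW(Q): in S::=Q f f d, Q is followed by f f d with FIRST {f}; in S::=Q, the suffix after Q is empty, so FOLLOW(Q) ⊇ FOLLOW(S) = {$, c}; in D::=Q e Q h (occurrence 1), Q is followed by e Q h with FIRST {e}; in D::=Q e Q h (occurrence 2), Q is followed by h with FIRST {h}. Thus FOLLOW(Q) = {$, c, e, f, h}.
FOLLOW(C): in Q::=C D, C is followed by D with FIRST {ε, e, f}; in Q::=C D, the suffix after C is nullable, so FOLLOW(C) ⊇ FOLLOW(Q) = {$, c, e, f, h}; in C::=f C d h, C is followed by d h with FIRST {d}. Thus FOLLOW(C) = {$, c, d, e, f, h}.
FOLLOW(D): in Q::=C D, the suffix after D is empty, so FOLLOW(D) ⊇ FOLLOW(Q) = {$, c, e, f, h}; in C::=D, the suffix after D is empty, so FOLLOW(D) ⊇ FOLLOW(C) = {$, c, d, e, f, h}. Thus FOLLOW(D) = {$, c, d, e, f, h}.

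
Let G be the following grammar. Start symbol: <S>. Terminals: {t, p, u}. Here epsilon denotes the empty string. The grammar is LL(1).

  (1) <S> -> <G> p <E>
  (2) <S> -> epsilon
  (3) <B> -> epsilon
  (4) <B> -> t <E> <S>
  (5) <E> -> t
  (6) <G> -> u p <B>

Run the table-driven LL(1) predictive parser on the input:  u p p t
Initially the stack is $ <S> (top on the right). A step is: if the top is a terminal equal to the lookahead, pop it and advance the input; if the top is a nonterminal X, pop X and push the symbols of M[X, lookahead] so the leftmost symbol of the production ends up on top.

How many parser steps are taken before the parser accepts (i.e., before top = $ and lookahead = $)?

8

step 1: stack=$ <S>  input=u p p t $  — expand <S> -> <G> p <E>
step 2: stack=$ <E> p <G>  input=u p p t $  — expand <G> -> u p <B>
step 3: stack=$ <E> p <B> p u  input=u p p t $  — match u
step 4: stack=$ <E> p <B> p  input=p p t $  — match p
step 5: stack=$ <E> p <B>  input=p t $  — expand <B> -> epsilon
step 6: stack=$ <E> p  input=p t $  — match p
step 7: stack=$ <E>  input=t $  — expand <E> -> t
step 8: stack=$ t  input=t $  — match t
Accept reached after 8 steps.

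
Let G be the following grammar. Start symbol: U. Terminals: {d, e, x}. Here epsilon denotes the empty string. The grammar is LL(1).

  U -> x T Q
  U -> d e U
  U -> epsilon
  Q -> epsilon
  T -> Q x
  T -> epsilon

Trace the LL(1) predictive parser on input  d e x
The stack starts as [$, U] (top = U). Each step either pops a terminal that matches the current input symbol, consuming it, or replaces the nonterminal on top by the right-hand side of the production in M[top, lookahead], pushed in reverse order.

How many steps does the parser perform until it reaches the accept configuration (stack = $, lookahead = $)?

7

step 1: stack=$ U  input=d e x $  — expand U -> d e U
step 2: stack=$ U e d  input=d e x $  — match d
step 3: stack=$ U e  input=e x $  — match e
step 4: stack=$ U  input=x $  — expand U -> x T Q
step 5: stack=$ Q T x  input=x $  — match x
step 6: stack=$ Q T  input=$  — expand T -> epsilon
step 7: stack=$ Q  input=$  — expand Q -> epsilon
Accept reached after 7 steps.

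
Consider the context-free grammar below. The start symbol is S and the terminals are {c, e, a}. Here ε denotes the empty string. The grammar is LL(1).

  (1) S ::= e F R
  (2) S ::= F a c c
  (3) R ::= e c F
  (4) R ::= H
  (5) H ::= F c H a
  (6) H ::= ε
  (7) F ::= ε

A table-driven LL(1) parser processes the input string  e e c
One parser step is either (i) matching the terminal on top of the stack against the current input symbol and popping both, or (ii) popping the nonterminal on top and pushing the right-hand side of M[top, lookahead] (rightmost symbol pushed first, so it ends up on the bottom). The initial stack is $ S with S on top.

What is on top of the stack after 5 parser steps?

c

step 1: stack=$ S  input=e e c $  — expand S ::= e F R
step 2: stack=$ R F e  input=e e c $  — match e
step 3: stack=$ R F  input=e c $  — expand F ::= ε
step 4: stack=$ R  input=e c $  — expand R ::= e c F
step 5: stack=$ F c e  input=e c $  — match e
Stack after step 5: $ F c (top = c).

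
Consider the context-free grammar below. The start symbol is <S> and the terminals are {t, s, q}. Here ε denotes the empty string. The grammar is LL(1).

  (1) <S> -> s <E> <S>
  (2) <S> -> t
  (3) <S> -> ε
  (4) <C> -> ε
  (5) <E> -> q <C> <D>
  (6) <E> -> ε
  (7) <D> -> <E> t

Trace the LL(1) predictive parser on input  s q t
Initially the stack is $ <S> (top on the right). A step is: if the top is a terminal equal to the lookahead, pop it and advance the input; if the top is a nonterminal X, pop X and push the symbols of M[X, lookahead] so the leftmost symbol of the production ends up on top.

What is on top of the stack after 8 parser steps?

     Stack            Input    Action
  1  $ <S>            s q t $  expand <S> -> s <E> <S>
  2  $ <S> <E> s      s q t $  match s
  3  $ <S> <E>        q t $    expand <E> -> q <C> <D>
  4  $ <S> <D> <C> q  q t $    match q
  5  $ <S> <D> <C>    t $      expand <C> -> ε
  6  $ <S> <D>        t $      expand <D> -> <E> t
  7  $ <S> t <E>      t $      expand <E> -> ε
  8  $ <S> t          t $      match t
Stack after step 8: $ <S> (top = <S>).

<S>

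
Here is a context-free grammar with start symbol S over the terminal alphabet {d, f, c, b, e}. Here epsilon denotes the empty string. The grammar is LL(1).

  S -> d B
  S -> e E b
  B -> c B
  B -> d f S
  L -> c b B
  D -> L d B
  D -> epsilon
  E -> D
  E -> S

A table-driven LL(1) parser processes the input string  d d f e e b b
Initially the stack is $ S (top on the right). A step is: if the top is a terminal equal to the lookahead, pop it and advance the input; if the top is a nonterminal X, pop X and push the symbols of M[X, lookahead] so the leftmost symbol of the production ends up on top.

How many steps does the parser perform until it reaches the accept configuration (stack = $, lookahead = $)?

      Stack      Input            Action
   1  $ S        d d f e e b b $  expand S -> d B
   2  $ B d      d d f e e b b $  match d
   3  $ B        d f e e b b $    expand B -> d f S
   4  $ S f d    d f e e b b $    match d
   5  $ S f      f e e b b $      match f
   6  $ S        e e b b $        expand S -> e E b
   7  $ b E e    e e b b $        match e
   8  $ b E      e b b $          expand E -> S
   9  $ b S      e b b $          expand S -> e E b
  10  $ b b E e  e b b $          match e
  11  $ b b E    b b $            expand E -> D
  12  $ b b D    b b $            expand D -> epsilon
  13  $ b b      b b $            match b
  14  $ b        b $              match b
Accept reached after 14 steps.

14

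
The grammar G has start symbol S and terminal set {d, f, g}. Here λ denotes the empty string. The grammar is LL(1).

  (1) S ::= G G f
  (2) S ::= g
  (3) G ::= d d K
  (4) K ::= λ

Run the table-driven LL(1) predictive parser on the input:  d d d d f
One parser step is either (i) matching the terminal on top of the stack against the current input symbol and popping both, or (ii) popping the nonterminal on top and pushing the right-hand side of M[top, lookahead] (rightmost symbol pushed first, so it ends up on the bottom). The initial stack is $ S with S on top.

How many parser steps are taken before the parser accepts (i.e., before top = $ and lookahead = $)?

step 1: stack=$ S  input=d d d d f $  — expand S ::= G G f
step 2: stack=$ f G G  input=d d d d f $  — expand G ::= d d K
step 3: stack=$ f G K d d  input=d d d d f $  — match d
step 4: stack=$ f G K d  input=d d d f $  — match d
step 5: stack=$ f G K  input=d d f $  — expand K ::= λ
step 6: stack=$ f G  input=d d f $  — expand G ::= d d K
step 7: stack=$ f K d d  input=d d f $  — match d
step 8: stack=$ f K d  input=d f $  — match d
step 9: stack=$ f K  input=f $  — expand K ::= λ
step 10: stack=$ f  input=f $  — match f
Accept reached after 10 steps.

10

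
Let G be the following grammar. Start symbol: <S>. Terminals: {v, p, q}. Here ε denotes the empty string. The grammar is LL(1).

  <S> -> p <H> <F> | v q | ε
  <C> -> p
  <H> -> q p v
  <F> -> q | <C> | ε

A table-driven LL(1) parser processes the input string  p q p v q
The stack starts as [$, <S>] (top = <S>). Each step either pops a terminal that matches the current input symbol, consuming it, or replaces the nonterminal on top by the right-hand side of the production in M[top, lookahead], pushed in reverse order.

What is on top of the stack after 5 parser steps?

step 1: stack=$ <S>  input=p q p v q $  — expand <S> -> p <H> <F>
step 2: stack=$ <F> <H> p  input=p q p v q $  — match p
step 3: stack=$ <F> <H>  input=q p v q $  — expand <H> -> q p v
step 4: stack=$ <F> v p q  input=q p v q $  — match q
step 5: stack=$ <F> v p  input=p v q $  — match p
Stack after step 5: $ <F> v (top = v).

v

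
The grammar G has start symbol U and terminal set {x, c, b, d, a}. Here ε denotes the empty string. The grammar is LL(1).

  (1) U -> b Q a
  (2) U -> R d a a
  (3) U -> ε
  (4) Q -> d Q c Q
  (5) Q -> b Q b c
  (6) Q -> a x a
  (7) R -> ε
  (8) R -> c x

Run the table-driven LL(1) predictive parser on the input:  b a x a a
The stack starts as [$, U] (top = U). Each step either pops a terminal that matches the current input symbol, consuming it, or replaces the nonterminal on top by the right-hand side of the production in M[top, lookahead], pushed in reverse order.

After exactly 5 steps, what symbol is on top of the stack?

step 1: stack=$ U  input=b a x a a $  — expand U -> b Q a
step 2: stack=$ a Q b  input=b a x a a $  — match b
step 3: stack=$ a Q  input=a x a a $  — expand Q -> a x a
step 4: stack=$ a a x a  input=a x a a $  — match a
step 5: stack=$ a a x  input=x a a $  — match x
Stack after step 5: $ a a (top = a).

a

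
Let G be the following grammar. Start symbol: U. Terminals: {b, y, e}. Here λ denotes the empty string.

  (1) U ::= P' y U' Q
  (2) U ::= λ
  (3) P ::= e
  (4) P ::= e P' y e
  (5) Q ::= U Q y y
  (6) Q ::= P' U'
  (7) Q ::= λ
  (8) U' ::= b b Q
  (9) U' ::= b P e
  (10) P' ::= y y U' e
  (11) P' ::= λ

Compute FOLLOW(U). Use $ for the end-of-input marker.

{$, b, y}

FIRST(P) = {e}
FIRST(U') = {b}
FIRST(P') = {λ, y}
FIRST(U) = {λ, y}  (via P' y U' Q)
FIRST(Q) = {λ, b, y}  (via U Q y y, P' U')
FOLLOW(U) includes $ since U is the start symbol.
FOLLOW(U): in Q::=U Q y y, U is followed by Q y y with FIRST {b, y}. Thus FOLLOW(U) = {$, b, y}.
FOLLOW(P): in U'::=b P e, P is followed by e with FIRST {e}. Thus FOLLOW(P) = {e}.
FOLLOW(P'): in U::=P' y U' Q, P' is followed by y U' Q with FIRST {y}; in P::=e P' y e, P' is followed by y e with FIRST {y}; in Q::=P' U', P' is followed by U' with FIRST {b}. Thus FOLLOW(P') = {b, y}.
FOLLOW(Q): in U::=P' y U' Q, the suffix after Q is empty, so FOLLOW(Q) ⊇ FOLLOW(U) = {$, b, y}; in Q::=U Q y y, Q is followed by y y with FIRST {y}; in U'::=b b Q, the suffix after Q is empty, so FOLLOW(Q) ⊇ FOLLOW(U') = {$, b, e, y}. Thus FOLLOW(Q) = {$, b, e, y}.
FOLLOW(U'): in U::=P' y U' Q, U' is followed by Q with FIRST {λ, b, y}; in U::=P' y U' Q, the suffix after U' is nullable, so FOLLOW(U') ⊇ FOLLOW(U) = {$, b, y}; in Q::=P' U', the suffix after U' is empty, so FOLLOW(U') ⊇ FOLLOW(Q) = {$, b, e, y}; in P'::=y y U' e, U' is followed by e with FIRST {e}. Thus FOLLOW(U') = {$, b, e, y}.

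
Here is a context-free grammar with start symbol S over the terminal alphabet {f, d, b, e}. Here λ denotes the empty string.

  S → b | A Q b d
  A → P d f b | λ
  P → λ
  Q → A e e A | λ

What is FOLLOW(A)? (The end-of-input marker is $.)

{b, d, e}

FIRST(P): from P→λ we get {λ}. So FIRST(P) = {λ}.
FIRST(A): from A→P d f b we get {d}; from A→λ we get {λ}. So FIRST(A) = {λ, d}.
FIRST(Q): from Q→A e e A we get {d, e}; from Q→λ we get {λ}. So FIRST(Q) = {λ, d, e}.
FIRST(S): from S→b we get {b}; from S→A Q b d we get {b, d, e}. So FIRST(S) = {b, d, e}.
FOLLOW(S) includes $ since S is the start symbol.
FOLLOW(S): S appears on no right-hand side. Thus FOLLOW(S) = {$}.
FOLLOW(P): in A→P d f b, P is followed by d f b with FIRST {d}. Thus FOLLOW(P) = {d}.
FOLLOW(Q): in S→A Q b d, Q is followed by b d with FIRST {b}. Thus FOLLOW(Q) = {b}.
FOLLOW(A): in S→A Q b d, A is followed by Q b d with FIRST {b, d, e}; in Q→A e e A (occurrence 1), A is followed by e e A with FIRST {e}; in Q→A e e A (occurrence 2), the suffix after A is empty, so FOLLOW(A) ⊇ FOLLOW(Q) = {b}. Thus FOLLOW(A) = {b, d, e}.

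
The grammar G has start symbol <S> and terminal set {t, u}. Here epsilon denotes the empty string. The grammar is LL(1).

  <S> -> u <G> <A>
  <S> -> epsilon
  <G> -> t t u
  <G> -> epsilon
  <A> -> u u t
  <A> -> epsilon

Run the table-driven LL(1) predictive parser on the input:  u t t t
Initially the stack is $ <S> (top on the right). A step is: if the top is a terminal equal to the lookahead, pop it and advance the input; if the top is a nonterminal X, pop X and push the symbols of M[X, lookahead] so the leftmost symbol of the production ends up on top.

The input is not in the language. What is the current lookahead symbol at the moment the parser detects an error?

t

step 1: stack=$ <S>  input=u t t t $  — expand <S> -> u <G> <A>
step 2: stack=$ <A> <G> u  input=u t t t $  — match u
step 3: stack=$ <A> <G>  input=t t t $  — expand <G> -> t t u
step 4: stack=$ <A> u t t  input=t t t $  — match t
step 5: stack=$ <A> u t  input=t t $  — match t
step 6: stack=$ <A> u  input=t $  — error: top is terminal u but lookahead is t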